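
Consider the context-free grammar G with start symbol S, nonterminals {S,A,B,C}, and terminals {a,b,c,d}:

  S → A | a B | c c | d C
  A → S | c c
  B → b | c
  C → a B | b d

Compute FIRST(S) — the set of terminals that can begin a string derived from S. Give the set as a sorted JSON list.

FIRST iteration:
round 1:
  A via A→c c: +{c}
  B via B→b: +{b}
  B via B→c: +{c}
  C via C→a B: +{a}
  C via C→b d: +{b}
  S via S→A: +{c}
  S via S→a B: +{a}
  S via S→d C: +{d}
  FIRST[S]={a,c,d}  FIRST[A]={c}  FIRST[B]={b,c}  FIRST[C]={a,b}
round 2:
  A via A→S: +{a,d}
  FIRST[S]={a,c,d}  FIRST[A]={a,c,d}  FIRST[B]={b,c}  FIRST[C]={a,b}
round 3: done
  FIRST[S]={a,c,d}  FIRST[A]={a,c,d}  FIRST[B]={b,c}  FIRST[C]={a,b}

FIRST(S) = ["a", "c", "d"]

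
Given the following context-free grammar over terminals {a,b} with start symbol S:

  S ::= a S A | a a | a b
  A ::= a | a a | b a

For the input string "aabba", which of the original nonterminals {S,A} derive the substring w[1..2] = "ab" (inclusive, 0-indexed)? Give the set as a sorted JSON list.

CNF form of G:
  S -> T0 T0 | T0 T1 | T0 X2
  A -> T0 T0 | T1 T0 | a
  T0 -> a
  T1 -> b
  X2 -> S A

CYK table (by increasing span), restricted to cells inside w[1..2]:
  [1..1]={A,T0}  "a"  orig:{A}
  [2..2]={T1}  "b"  orig:{}
  [1..2]={S}  "ab"

Original NTs in T[1,2] deriving "ab": ["S"]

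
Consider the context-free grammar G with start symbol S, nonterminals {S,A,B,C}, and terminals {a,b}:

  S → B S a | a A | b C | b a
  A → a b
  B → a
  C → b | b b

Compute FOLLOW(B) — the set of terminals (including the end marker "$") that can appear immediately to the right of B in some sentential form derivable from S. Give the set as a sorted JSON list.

Compute FIRST by fixpoint:
[1]
  A via A→a b: +{a}
  B via B→a: +{a}
  C via C→b: +{b}
  S via S→B S a: +{a}
  S via S→b C: +{b}
  FIRST[S]={a,b}  FIRST[A]={a}  FIRST[B]={a}  FIRST[C]={b}
[2] — fixpoint
  FIRST[S]={a,b}  FIRST[A]={a}  FIRST[B]={a}  FIRST[C]={b}

Compute FOLLOW by fixpoint:
seed FOLLOW(S) with $
[1]
  S→B S a: FOLLOW(B) ⊇ FIRST(S) = {a,b}; new: +{a,b}
  S→B S a: FOLLOW(S) ⊇ FIRST(a) = {a}; new: +{a}
  S→a A: FOLLOW(A) ⊇ FOLLOW(S) ⊇ {$,a}; new: +{$,a}
  S→b C: FOLLOW(C) ⊇ FOLLOW(S) ⊇ {$,a}; new: +{$,a}
  S: {$,a}  A: {$,a}  B: {a,b}  C: {$,a}
[2] done
  S: {$,a}  A: {$,a}  B: {a,b}  C: {$,a}

FOLLOW(B) = ["a", "b"]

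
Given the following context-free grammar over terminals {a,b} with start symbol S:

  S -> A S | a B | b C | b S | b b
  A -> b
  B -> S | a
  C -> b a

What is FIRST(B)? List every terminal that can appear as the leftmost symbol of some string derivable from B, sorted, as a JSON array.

Compute FIRST by fixpoint:
[1]
  A via A→b: +{b}
  B via B→a: +{a}
  C via C→b a: +{b}
  S via S→A S: +{b}
  S via S→a B: +{a}
  FIRST(S)={a,b}  FIRST(A)={b}  FIRST(B)={a}  FIRST(C)={b}
[2]
  B via B→S: +{b}
  FIRST(S)={a,b}  FIRST(A)={b}  FIRST(B)={a,b}  FIRST(C)={b}
[3] done
  FIRST(S)={a,b}  FIRST(A)={b}  FIRST(B)={a,b}  FIRST(C)={b}

FIRST(B) = ["a", "b"]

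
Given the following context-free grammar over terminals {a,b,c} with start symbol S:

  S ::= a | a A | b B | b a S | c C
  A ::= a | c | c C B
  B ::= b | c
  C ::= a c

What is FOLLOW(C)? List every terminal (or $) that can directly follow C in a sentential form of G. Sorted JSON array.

FIRST sets, iterate to fixpoint:
pass 1:
  A via A→a: +{a}
  A via A→c: +{c}
  B via B→b: +{b}
  B via B→c: +{c}
  C via C→a c: +{a}
  S via S→a: +{a}
  S via S→b B: +{b}
  S via S→c C: +{c}
  FIRST[S]={a,b,c}  FIRST[A]={a,c}  FIRST[B]={b,c}  FIRST[C]={a}
pass 2: (no change)
  FIRST[S]={a,b,c}  FIRST[A]={a,c}  FIRST[B]={b,c}  FIRST[C]={a}

Compute FOLLOW by fixpoint:
initialize: $ ∈ FOLLOW(S)
iter 1:
  A→c C B: FOLLOW(C) ⊇ FIRST(B) = {b,c}; new: +{b,c}
  S→a A: FOLLOW(A) ⊇ FOLLOW(S) ⊇ {$}; new: +{$}
  S→b B: FOLLOW(B) ⊇ FOLLOW(S) ⊇ {$}; new: +{$}
  S→c C: FOLLOW(C) ⊇ FOLLOW(S) ⊇ {$}; new: +{$}
  FOLLOW[S]={$}  FOLLOW[A]={$}  FOLLOW[B]={$}  FOLLOW[C]={$,b,c}
iter 2: — fixpoint
  FOLLOW[S]={$}  FOLLOW[A]={$}  FOLLOW[B]={$}  FOLLOW[C]={$,b,c}

FOLLOW(C) = ["$", "b", "c"]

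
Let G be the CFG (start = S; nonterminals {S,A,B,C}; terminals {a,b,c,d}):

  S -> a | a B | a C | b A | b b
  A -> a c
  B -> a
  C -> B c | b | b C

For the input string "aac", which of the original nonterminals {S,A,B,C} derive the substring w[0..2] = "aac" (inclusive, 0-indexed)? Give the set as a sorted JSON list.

Convert to CNF:
  S -> T0 B | T0 C | T2 A | T2 T2 | a
  A -> T0 T1
  B -> a
  C -> B T1 | T2 C | b
  T0 -> a
  T1 -> c
  T2 -> b

CYK fill (cells [i..j] with 0 ≤ i ≤ j ≤ 2 only):
  T[0,0] 'a' = {B,S,T0}  orig:{B,S}
  T[1,1] 'a' = {B,S,T0}  orig:{B,S}
  T[2,2] 'c' = {T1}  orig:{}
  T[0,1] 'aa' = {S}
  T[1,2] 'ac' = {A,C}
  T[0,2] 'aac' = {S}

Original NTs in T[0,2] deriving "aac": ["S"]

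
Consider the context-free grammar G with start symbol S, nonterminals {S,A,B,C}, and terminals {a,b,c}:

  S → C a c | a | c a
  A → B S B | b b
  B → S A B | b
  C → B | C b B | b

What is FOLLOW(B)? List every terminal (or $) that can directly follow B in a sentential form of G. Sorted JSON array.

FIRST sets, iterate to fixpoint:
iter 1:
  A via A→b b: +{b}
  B via B→b: +{b}
  C via C→B: +{b}
  S via S→C a c: +{b}
  S via S→a: +{a}
  S via S→c a: +{c}
  S: {a,b,c}  A: {b}  B: {b}  C: {b}
iter 2:
  B via B→S A B: +{a,c}
  C via C→B: +{a,c}
  S: {a,b,c}  A: {b}  B: {a,b,c}  C: {a,b,c}
iter 3:
  A via A→B S B: +{a,c}
  S: {a,b,c}  A: {a,b,c}  B: {a,b,c}  C: {a,b,c}
iter 4: done
  S: {a,b,c}  A: {a,b,c}  B: {a,b,c}  C: {a,b,c}

Compute FOLLOW by fixpoint:
FOLLOW(S) := {$}
iter 1:
  A→B S B: FOLLOW(B) ⊇ FIRST(S) = {a,b,c}; new: +{a,b,c}
  A→B S B: FOLLOW(S) ⊇ FIRST(B) = {a,b,c}; new: +{a,b,c}
  B→S A B: FOLLOW(A) ⊇ FIRST(B) = {a,b,c}; new: +{a,b,c}
  C→C b B: FOLLOW(C) ⊇ FIRST(b) = {b}; new: +{b}
  S→C a c: FOLLOW(C) ⊇ FIRST(a) = {a}; new: +{a}
  FOLLOW[S]={$,a,b,c}  FOLLOW[A]={a,b,c}  FOLLOW[B]={a,b,c}  FOLLOW[C]={a,b}
iter 2: (no change)
  FOLLOW[S]={$,a,b,c}  FOLLOW[A]={a,b,c}  FOLLOW[B]={a,b,c}  FOLLOW[C]={a,b}

FOLLOW(B) = ["a", "b", "c"]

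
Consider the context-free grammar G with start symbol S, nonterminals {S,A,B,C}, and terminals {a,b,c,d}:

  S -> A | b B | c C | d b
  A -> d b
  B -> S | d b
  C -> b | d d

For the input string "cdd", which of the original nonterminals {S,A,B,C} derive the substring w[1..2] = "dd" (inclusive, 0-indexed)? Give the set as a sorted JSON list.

Convert to CNF:
  S -> T0 T1 | T1 B | T2 C
  A -> T0 T1
  B -> T0 T1 | T1 B | T2 C
  C -> T0 T0 | b
  T0 -> d
  T1 -> b
  T2 -> c

CYK table (by increasing span) (cells [i..j] with 1 ≤ i ≤ j ≤ 2 only):
  [1..1]={T0}  "d"  orig:{}
  [2..2]={T0}  "d"  orig:{}
  [1..2]={C}  "dd"

Original NTs in T[1,2] deriving "dd": ["C"]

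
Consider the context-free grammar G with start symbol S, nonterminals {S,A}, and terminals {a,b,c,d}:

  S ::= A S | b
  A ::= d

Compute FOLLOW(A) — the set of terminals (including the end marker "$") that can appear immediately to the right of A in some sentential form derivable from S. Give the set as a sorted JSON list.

FIRST sets, iterate to fixpoint:
pass 1:
  A via A→d: +{d}
  S via S→A S: +{d}
  S via S→b: +{b}
  S: {b,d}  A: {d}
pass 2: done
  S: {b,d}  A: {d}

FOLLOW sets:
seed FOLLOW(S) with $
pass 1:
  S→A S: FOLLOW(A) ⊇ FIRST(S) = {b,d}; new: +{b,d}
  FOLLOW(S)={$}  FOLLOW(A)={b,d}
pass 2: done
  FOLLOW(S)={$}  FOLLOW(A)={b,d}

FOLLOW(A) = ["b", "d"]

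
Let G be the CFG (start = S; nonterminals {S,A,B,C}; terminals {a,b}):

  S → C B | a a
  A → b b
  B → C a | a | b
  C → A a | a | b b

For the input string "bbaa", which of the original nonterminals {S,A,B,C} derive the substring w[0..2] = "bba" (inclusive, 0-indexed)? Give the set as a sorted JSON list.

Convert to CNF:
  S -> C B | T1 T1
  A -> T0 T0
  B -> C T1 | a | b
  C -> A T1 | T0 T0 | a
  T0 -> b
  T1 -> a

CYK table (by increasing span) (cells [i..j] with 0 ≤ i ≤ j ≤ 2 only):
  [0..0]={B,T0}  "b"  orig:{B}
  [1..1]={B,T0}  "b"  orig:{B}
  [2..2]={B,C,T1}  "a"  orig:{B,C}
  [0..1]={A,C}  "bb"
  [1..2]=∅  "ba"
  [0..2]={B,C,S}  "bba"

Original NTs in T[0,2] deriving "bba": ["B", "C", "S"]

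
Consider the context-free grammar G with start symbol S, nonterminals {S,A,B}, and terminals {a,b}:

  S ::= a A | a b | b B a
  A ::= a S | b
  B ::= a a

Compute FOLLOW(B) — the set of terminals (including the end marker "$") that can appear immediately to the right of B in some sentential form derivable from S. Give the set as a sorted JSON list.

FIRST iteration:
[1]
  A via A→a S: +{a}
  A via A→b: +{b}
  B via B→a a: +{a}
  S via S→a A: +{a}
  S via S→b B a: +{b}
  S: {a,b}  A: {a,b}  B: {a}
[2] — fixpoint
  S: {a,b}  A: {a,b}  B: {a}

FOLLOW iteration:
initialize: $ ∈ FOLLOW(S)
iter 1:
  S→a A: FOLLOW(A) ⊇ FOLLOW(S) ⊇ {$}; new: +{$}
  S→b B a: FOLLOW(B) ⊇ FIRST(a) = {a}; new: +{a}
  FOLLOW[S]={$}  FOLLOW[A]={$}  FOLLOW[B]={a}
iter 2: (stable)
  FOLLOW[S]={$}  FOLLOW[A]={$}  FOLLOW[B]={a}

FOLLOW(B) = ["a"]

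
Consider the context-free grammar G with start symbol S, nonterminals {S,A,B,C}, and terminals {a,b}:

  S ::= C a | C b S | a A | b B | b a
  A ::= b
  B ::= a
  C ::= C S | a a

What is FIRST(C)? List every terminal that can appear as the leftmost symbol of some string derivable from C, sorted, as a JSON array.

FIRST iteration:
round 1:
  A via A→b: +{b}
  B via B→a: +{a}
  C via C→a a: +{a}
  S via S→C a: +{a}
  S via S→b B: +{b}
  FIRST(S)={a,b}  FIRST(A)={b}  FIRST(B)={a}  FIRST(C)={a}
round 2: (no change)
  FIRST(S)={a,b}  FIRST(A)={b}  FIRST(B)={a}  FIRST(C)={a}

FIRST(C) = ["a"]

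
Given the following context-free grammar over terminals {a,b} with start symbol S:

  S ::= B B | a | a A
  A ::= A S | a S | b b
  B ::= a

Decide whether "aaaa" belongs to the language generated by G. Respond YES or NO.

CNF form of G:
  S -> B B | T0 A | a
  A -> A S | T0 S | T1 T1
  B -> a
  T0 -> a
  T1 -> b

Fill CYK table bottom-up:
  T[0,0] 'a' = {B,S,T0}  orig:{B,S}
  T[1,1] 'a' = {B,S,T0}  orig:{B,S}
  T[2,2] 'a' = {B,S,T0}  orig:{B,S}
  T[3,3] 'a' = {B,S,T0}  orig:{B,S}
  T[0,1] 'aa' = {A,S}
  T[1,2] 'aa' = {A,S}
  T[2,3] 'aa' = {A,S}
  T[0,2] 'aaa' = {A,S}
  T[1,3] 'aaa' = {A,S}
  T[0,3] 'aaaa' = {A,S}

S ∈ T[0,3] ⇒ YES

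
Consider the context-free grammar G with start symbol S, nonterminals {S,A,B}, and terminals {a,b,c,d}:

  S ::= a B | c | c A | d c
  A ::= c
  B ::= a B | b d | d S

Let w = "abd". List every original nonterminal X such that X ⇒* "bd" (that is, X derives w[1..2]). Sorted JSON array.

Convert to CNF:
  S -> T0 B | T2 T3 | T3 A | c
  A -> c
  B -> T0 B | T1 T2 | T2 S
  T0 -> a
  T1 -> b
  T2 -> d
  T3 -> c

Fill CYK table bottom-up — only the sub-triangle for w[1..2]:
  [1..1]={T1}  "b"  orig:{}
  [2..2]={T2}  "d"  orig:{}
  [1..2]={B}  "bd"

Original NTs in T[1,2] deriving "bd": ["B"]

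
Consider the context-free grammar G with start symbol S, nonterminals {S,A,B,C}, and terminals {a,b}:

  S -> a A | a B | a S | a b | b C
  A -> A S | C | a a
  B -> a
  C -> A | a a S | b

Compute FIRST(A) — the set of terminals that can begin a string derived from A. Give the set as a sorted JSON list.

Compute FIRST by fixpoint:
[1]
  A via A→a a: +{a}
  B via B→a: +{a}
  C via C→A: +{a}
  C via C→b: +{b}
  S via S→a A: +{a}
  S via S→b C: +{b}
  S: {a,b}  A: {a}  B: {a}  C: {a,b}
[2]
  A via A→C: +{b}
  S: {a,b}  A: {a,b}  B: {a}  C: {a,b}
[3] done
  S: {a,b}  A: {a,b}  B: {a}  C: {a,b}

FIRST(A) = ["a", "b"]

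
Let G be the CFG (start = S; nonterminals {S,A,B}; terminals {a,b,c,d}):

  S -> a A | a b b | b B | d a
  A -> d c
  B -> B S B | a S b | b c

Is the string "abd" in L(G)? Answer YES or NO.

Convert to CNF:
  S -> T0 T2 | T2 A | T2 X6 | T3 B
  A -> T0 T1
  B -> B X4 | T2 X5 | T3 T1
  T0 -> d
  T1 -> c
  T2 -> a
  T3 -> b
  X4 -> S B
  X5 -> S T3
  X6 -> T3 T3

CYK table (by increasing span):
  [0..0]={T2}  "a"  orig:{}
  [1..1]={T3}  "b"  orig:{}
  [2..2]={T0}  "d"  orig:{}
  [0..1]=∅  "ab"
  [1..2]=∅  "bd"
  [0..2]=∅  "abd"

S ∉ T[0,2] ⇒ NO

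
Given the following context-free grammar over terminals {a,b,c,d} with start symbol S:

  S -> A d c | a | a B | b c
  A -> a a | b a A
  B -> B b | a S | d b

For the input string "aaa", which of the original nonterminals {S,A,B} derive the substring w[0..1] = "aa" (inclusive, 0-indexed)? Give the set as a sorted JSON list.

Convert to CNF:
  S -> A X5 | T0 B | T1 T3 | a
  A -> T0 T0 | T1 X4
  B -> B T1 | T0 S | T2 T1
  T0 -> a
  T1 -> b
  T2 -> d
  T3 -> c
  X4 -> T0 A
  X5 -> T2 T3

CYK fill (cells [i..j] with 0 ≤ i ≤ j ≤ 1 only):
  cell(0,0) a: {S,T0}  orig:{S}
  cell(1,1) a: {S,T0}  orig:{S}
  cell(0,1) aa: {A,B}

Original NTs in T[0,1] deriving "aa": ["A", "B"]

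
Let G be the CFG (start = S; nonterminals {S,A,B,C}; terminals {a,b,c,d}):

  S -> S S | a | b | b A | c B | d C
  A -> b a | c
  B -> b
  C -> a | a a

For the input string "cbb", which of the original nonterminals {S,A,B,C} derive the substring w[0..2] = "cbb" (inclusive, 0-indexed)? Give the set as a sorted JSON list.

CNF form of G:
  S -> S S | T0 A | T2 B | T3 C | a | b
  A -> T0 T1 | c
  B -> b
  C -> T1 T1 | a
  T0 -> b
  T1 -> a
  T2 -> c
  T3 -> d

CYK table (by increasing span) (cells [i..j] with 0 ≤ i ≤ j ≤ 2 only):
  [0..0]={A,T2}  "c"  orig:{A}
  [1..1]={B,S,T0}  "b"  orig:{B,S}
  [2..2]={B,S,T0}  "b"  orig:{B,S}
  [0..1]={S}  "cb"
  [1..2]={S}  "bb"
  [0..2]={S}  "cbb"

Original NTs in T[0,2] deriving "cbb": ["S"]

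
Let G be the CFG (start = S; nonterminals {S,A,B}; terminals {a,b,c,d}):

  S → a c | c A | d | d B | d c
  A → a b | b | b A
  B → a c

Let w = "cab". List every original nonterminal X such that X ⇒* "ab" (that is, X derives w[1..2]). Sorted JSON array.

Convert to CNF:
  S -> T0 T2 | T2 A | T3 B | T3 T2 | d
  A -> T0 T1 | T1 A | b
  B -> T0 T2
  T0 -> a
  T1 -> b
  T2 -> c
  T3 -> d

CYK fill — only the sub-triangle for w[1..2]:
  cell(1,1) a: {T0}  orig:{}
  cell(2,2) b: {A,T1}  orig:{A}
  cell(1,2) ab: {A}

Original NTs in T[1,2] deriving "ab": ["A"]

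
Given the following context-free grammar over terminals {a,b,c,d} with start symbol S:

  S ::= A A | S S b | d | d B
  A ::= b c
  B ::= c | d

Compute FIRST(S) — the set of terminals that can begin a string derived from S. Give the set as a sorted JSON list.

FIRST sets, iterate to fixpoint:
[1]
  A via A→b c: +{b}
  B via B→c: +{c}
  B via B→d: +{d}
  S via S→A A: +{b}
  S via S→d: +{d}
  S: {b,d}  A: {b}  B: {c,d}
[2] done
  S: {b,d}  A: {b}  B: {c,d}

FIRST(S) = ["b", "d"]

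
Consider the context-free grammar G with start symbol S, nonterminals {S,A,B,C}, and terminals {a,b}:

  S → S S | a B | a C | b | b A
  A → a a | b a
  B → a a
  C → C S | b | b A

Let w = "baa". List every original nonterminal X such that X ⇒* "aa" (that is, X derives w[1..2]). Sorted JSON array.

CNF form of G:
  S -> S S | T0 B | T0 C | T1 A | b
  A -> T0 T0 | T1 T0
  B -> T0 T0
  C -> C S | T1 A | b
  T0 -> a
  T1 -> b

Fill CYK table bottom-up (cells [i..j] with 1 ≤ i ≤ j ≤ 2 only):
  T[1,1] 'a' = {T0}  orig:{}
  T[2,2] 'a' = {T0}  orig:{}
  T[1,2] 'aa' = {A,B}

Original NTs in T[1,2] deriving "aa": ["A", "B"]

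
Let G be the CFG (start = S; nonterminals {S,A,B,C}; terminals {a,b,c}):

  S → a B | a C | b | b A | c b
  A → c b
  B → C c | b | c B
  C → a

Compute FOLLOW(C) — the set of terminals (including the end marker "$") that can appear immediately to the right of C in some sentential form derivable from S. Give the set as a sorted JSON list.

FIRST sets, iterate to fixpoint:
[1]
  A via A→c b: +{c}
  B via B→b: +{b}
  B via B→c B: +{c}
  C via C→a: +{a}
  S via S→a B: +{a}
  S via S→b: +{b}
  S via S→c b: +{c}
  FIRST(S)={a,b,c}  FIRST(A)={c}  FIRST(B)={b,c}  FIRST(C)={a}
[2]
  B via B→C c: +{a}
  FIRST(S)={a,b,c}  FIRST(A)={c}  FIRST(B)={a,b,c}  FIRST(C)={a}
[3] done
  FIRST(S)={a,b,c}  FIRST(A)={c}  FIRST(B)={a,b,c}  FIRST(C)={a}

FOLLOW sets:
FOLLOW(S) := {$}
[1]
  B→C c: FOLLOW(C) ⊇ FIRST(c) = {c}; new: +{c}
  S→a B: FOLLOW(B) ⊇ FOLLOW(S) ⊇ {$}; new: +{$}
  S→a C: FOLLOW(C) ⊇ FOLLOW(S) ⊇ {$}; new: +{$}
  S→b A: FOLLOW(A) ⊇ FOLLOW(S) ⊇ {$}; new: +{$}
  S: {$}  A: {$}  B: {$}  C: {$,c}
[2] done
  S: {$}  A: {$}  B: {$}  C: {$,c}

FOLLOW(C) = ["$", "c"]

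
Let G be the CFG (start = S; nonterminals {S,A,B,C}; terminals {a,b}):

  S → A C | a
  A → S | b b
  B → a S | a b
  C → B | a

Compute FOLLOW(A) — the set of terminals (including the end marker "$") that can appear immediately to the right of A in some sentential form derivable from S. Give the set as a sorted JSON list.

Compute FIRST by fixpoint:
pass 1:
  A via A→b b: +{b}
  B via B→a S: +{a}
  C via C→B: +{a}
  S via S→A C: +{b}
  S via S→a: +{a}
  FIRST[S]={a,b}  FIRST[A]={b}  FIRST[B]={a}  FIRST[C]={a}
pass 2:
  A via A→S: +{a}
  FIRST[S]={a,b}  FIRST[A]={a,b}  FIRST[B]={a}  FIRST[C]={a}
pass 3: (no change)
  FIRST[S]={a,b}  FIRST[A]={a,b}  FIRST[B]={a}  FIRST[C]={a}

Compute FOLLOW by fixpoint:
FOLLOW(S) := {$}
pass 1:
  S→A C: FOLLOW(A) ⊇ FIRST(C) = {a}; new: +{a}
  S→A C: FOLLOW(C) ⊇ FOLLOW(S) ⊇ {$}; new: +{$}
  FOLLOW(S)={$}  FOLLOW(A)={a}  FOLLOW(B)={}  FOLLOW(C)={$}
pass 2:
  A→S: FOLLOW(S) ⊇ FOLLOW(A) ⊇ {a}; new: +{a}
  C→B: FOLLOW(B) ⊇ FOLLOW(C) ⊇ {$}; new: +{$}
  S→A C: FOLLOW(C) ⊇ FOLLOW(S) ⊇ {$,a}; new: +{a}
  FOLLOW(S)={$,a}  FOLLOW(A)={a}  FOLLOW(B)={$}  FOLLOW(C)={$,a}
pass 3:
  C→B: FOLLOW(B) ⊇ FOLLOW(C) ⊇ {$,a}; new: +{a}
  FOLLOW(S)={$,a}  FOLLOW(A)={a}  FOLLOW(B)={$,a}  FOLLOW(C)={$,a}
pass 4: (no change)
  FOLLOW(S)={$,a}  FOLLOW(A)={a}  FOLLOW(B)={$,a}  FOLLOW(C)={$,a}

FOLLOW(A) = ["a"]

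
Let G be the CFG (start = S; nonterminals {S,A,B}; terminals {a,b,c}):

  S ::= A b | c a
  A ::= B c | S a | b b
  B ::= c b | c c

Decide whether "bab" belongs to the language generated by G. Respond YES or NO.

CNF form of G:
  S -> A T2 | T0 T1
  A -> B T0 | S T1 | T2 T2
  B -> T0 T0 | T0 T2
  T0 -> c
  T1 -> a
  T2 -> b

CYK table (by increasing span):
  T[0,0] 'b' = {T2}  orig:{}
  T[1,1] 'a' = {T1}  orig:{}
  T[2,2] 'b' = {T2}  orig:{}
  T[0,1] 'ba' = ∅
  T[1,2] 'ab' = ∅
  T[0,2] 'bab' = ∅

S ∉ T[0,2] ⇒ NO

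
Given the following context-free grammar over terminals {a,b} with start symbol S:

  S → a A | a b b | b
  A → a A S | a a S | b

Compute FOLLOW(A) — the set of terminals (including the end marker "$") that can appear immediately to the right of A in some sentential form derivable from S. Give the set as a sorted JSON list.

FIRST iteration:
pass 1:
  A via A→a A S: +{a}
  A via A→b: +{b}
  S via S→a A: +{a}
  S via S→b: +{b}
  S: {a,b}  A: {a,b}
pass 2: (no change)
  S: {a,b}  A: {a,b}

Compute FOLLOW by fixpoint:
initialize: $ ∈ FOLLOW(S)
pass 1:
  A→a A S: FOLLOW(A) ⊇ FIRST(S) = {a,b}; new: +{a,b}
  A→a A S: FOLLOW(S) ⊇ FOLLOW(A) ⊇ {a,b}; new: +{a,b}
  S→a A: FOLLOW(A) ⊇ FOLLOW(S) ⊇ {$,a,b}; new: +{$}
  FOLLOW(S)={$,a,b}  FOLLOW(A)={$,a,b}
pass 2: done
  FOLLOW(S)={$,a,b}  FOLLOW(A)={$,a,b}

FOLLOW(A) = ["$", "a", "b"]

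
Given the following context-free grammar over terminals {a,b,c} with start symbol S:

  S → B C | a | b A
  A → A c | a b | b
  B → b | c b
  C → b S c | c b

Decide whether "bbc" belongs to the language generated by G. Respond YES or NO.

Convert to CNF:
  S -> B C | T2 A | a
  A -> A T0 | T1 T2 | b
  B -> T0 T2 | b
  C -> T0 T2 | T2 X3
  T0 -> c
  T1 -> a
  T2 -> b
  X3 -> S T0

Fill CYK table bottom-up:
  [0..0]={A,B,T2}  "b"  orig:{A,B}
  [1..1]={A,B,T2}  "b"  orig:{A,B}
  [2..2]={T0}  "c"  orig:{}
  [0..1]={S}  "bb"
  [1..2]={A}  "bc"
  [0..2]={S,X3}  "bbc"  orig:{S}

S ∈ T[0,2] ⇒ YES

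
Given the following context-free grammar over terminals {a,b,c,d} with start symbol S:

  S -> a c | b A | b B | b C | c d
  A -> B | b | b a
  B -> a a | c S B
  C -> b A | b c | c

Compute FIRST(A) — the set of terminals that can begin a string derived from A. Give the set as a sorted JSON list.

FIRST iteration:
[1]
  A via A→b: +{b}
  B via B→a a: +{a}
  B via B→c S B: +{c}
  C via C→b A: +{b}
  C via C→c: +{c}
  S via S→a c: +{a}
  S via S→b A: +{b}
  S via S→c d: +{c}
  S: {a,b,c}  A: {b}  B: {a,c}  C: {b,c}
[2]
  A via A→B: +{a,c}
  S: {a,b,c}  A: {a,b,c}  B: {a,c}  C: {b,c}
[3] (stable)
  S: {a,b,c}  A: {a,b,c}  B: {a,c}  C: {b,c}

FIRST(A) = ["a", "b", "c"]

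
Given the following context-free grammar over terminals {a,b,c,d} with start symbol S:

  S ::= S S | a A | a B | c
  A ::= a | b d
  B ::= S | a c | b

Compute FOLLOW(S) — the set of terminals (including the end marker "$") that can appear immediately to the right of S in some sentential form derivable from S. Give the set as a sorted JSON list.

FIRST iteration:
[1]
  A via A→a: +{a}
  A via A→b d: +{b}
  B via B→a c: +{a}
  B via B→b: +{b}
  S via S→a A: +{a}
  S via S→c: +{c}
  S: {a,c}  A: {a,b}  B: {a,b}
[2]
  B via B→S: +{c}
  S: {a,c}  A: {a,b}  B: {a,b,c}
[3] — fixpoint
  S: {a,c}  A: {a,b}  B: {a,b,c}

Compute FOLLOW by fixpoint:
initialize: $ ∈ FOLLOW(S)
pass 1:
  S→S S: FOLLOW(S) ⊇ FIRST(S) = {a,c}; new: +{a,c}
  S→a A: FOLLOW(A) ⊇ FOLLOW(S) ⊇ {$,a,c}; new: +{$,a,c}
  S→a B: FOLLOW(B) ⊇ FOLLOW(S) ⊇ {$,a,c}; new: +{$,a,c}
  S: {$,a,c}  A: {$,a,c}  B: {$,a,c}
pass 2: (no change)
  S: {$,a,c}  A: {$,a,c}  B: {$,a,c}

FOLLOW(S) = ["$", "a", "c"]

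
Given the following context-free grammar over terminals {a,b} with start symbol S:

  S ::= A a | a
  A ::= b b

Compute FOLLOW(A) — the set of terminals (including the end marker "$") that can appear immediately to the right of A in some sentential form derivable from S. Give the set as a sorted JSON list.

FIRST iteration:
round 1:
  A via A→b b: +{b}
  S via S→A a: +{b}
  S via S→a: +{a}
  FIRST[S]={a,b}  FIRST[A]={b}
round 2: (no change)
  FIRST[S]={a,b}  FIRST[A]={b}

Compute FOLLOW by fixpoint:
FOLLOW(S) := {$}
[1]
  S→A a: FOLLOW(A) ⊇ FIRST(a) = {a}; new: +{a}
  FOLLOW(S)={$}  FOLLOW(A)={a}
[2] — fixpoint
  FOLLOW(S)={$}  FOLLOW(A)={a}

FOLLOW(A) = ["a"]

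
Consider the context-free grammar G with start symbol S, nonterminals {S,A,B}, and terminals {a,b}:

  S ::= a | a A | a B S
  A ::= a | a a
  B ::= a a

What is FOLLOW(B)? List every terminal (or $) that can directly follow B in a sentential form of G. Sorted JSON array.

FIRST sets, iterate to fixpoint:
round 1:
  A via A→a: +{a}
  B via B→a a: +{a}
  S via S→a: +{a}
  FIRST[S]={a}  FIRST[A]={a}  FIRST[B]={a}
round 2: — fixpoint
  FIRST[S]={a}  FIRST[A]={a}  FIRST[B]={a}

FOLLOW iteration:
FOLLOW(S) := {$}
[1]
  S→a A: FOLLOW(A) ⊇ FOLLOW(S) ⊇ {$}; new: +{$}
  S→a B S: FOLLOW(B) ⊇ FIRST(S) = {a}; new: +{a}
  FOLLOW[S]={$}  FOLLOW[A]={$}  FOLLOW[B]={a}
[2] (no change)
  FOLLOW[S]={$}  FOLLOW[A]={$}  FOLLOW[B]={a}

FOLLOW(B) = ["a"]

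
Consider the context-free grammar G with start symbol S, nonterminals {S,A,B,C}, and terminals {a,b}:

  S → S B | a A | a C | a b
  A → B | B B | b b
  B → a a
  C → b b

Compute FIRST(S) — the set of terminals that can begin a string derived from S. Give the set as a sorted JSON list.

Compute FIRST by fixpoint:
pass 1:
  A via A→b b: +{b}
  B via B→a a: +{a}
  C via C→b b: +{b}
  S via S→a A: +{a}
  FIRST(S)={a}  FIRST(A)={b}  FIRST(B)={a}  FIRST(C)={b}
pass 2:
  A via A→B: +{a}
  FIRST(S)={a}  FIRST(A)={a,b}  FIRST(B)={a}  FIRST(C)={b}
pass 3: (stable)
  FIRST(S)={a}  FIRST(A)={a,b}  FIRST(B)={a}  FIRST(C)={b}

FIRST(S) = ["a"]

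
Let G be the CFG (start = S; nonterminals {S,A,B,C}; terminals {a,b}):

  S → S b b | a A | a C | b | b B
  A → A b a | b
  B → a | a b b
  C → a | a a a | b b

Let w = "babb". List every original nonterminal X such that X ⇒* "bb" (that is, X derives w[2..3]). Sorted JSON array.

Convert to CNF:
  S -> S X5 | T0 B | T1 A | T1 C | b
  A -> A X2 | b
  B -> T1 X3 | a
  C -> T0 T0 | T1 X4 | a
  T0 -> b
  T1 -> a
  X2 -> T0 T1
  X3 -> T0 T0
  X4 -> T1 T1
  X5 -> T0 T0

CYK table (by increasing span) — only the sub-triangle for w[2..3]:
  T[2,2] 'b' = {A,S,T0}  orig:{A,S}
  T[3,3] 'b' = {A,S,T0}  orig:{A,S}
  T[2,3] 'bb' = {C,X3,X5}  orig:{C}

Original NTs in T[2,3] deriving "bb": ["C"]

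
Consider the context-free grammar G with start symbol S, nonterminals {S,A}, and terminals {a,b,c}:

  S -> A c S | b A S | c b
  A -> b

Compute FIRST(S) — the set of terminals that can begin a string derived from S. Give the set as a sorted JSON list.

FIRST iteration:
round 1:
  A via A→b: +{b}
  S via S→A c S: +{b}
  S via S→c b: +{c}
  S: {b,c}  A: {b}
round 2: done
  S: {b,c}  A: {b}

FIRST(S) = ["b", "c"]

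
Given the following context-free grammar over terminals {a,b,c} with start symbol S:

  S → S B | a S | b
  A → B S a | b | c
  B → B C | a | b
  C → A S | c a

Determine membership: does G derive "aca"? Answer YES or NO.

Convert to CNF:
  S -> S B | T0 S | b
  A -> B X2 | b | c
  B -> B C | a | b
  C -> A S | T1 T0
  T0 -> a
  T1 -> c
  X2 -> S T0

CYK fill:
  [0..0]={B,T0}  "a"  orig:{B}
  [1..1]={A,T1}  "c"  orig:{A}
  [2..2]={B,T0}  "a"  orig:{B}
  [0..1]=∅  "ac"
  [1..2]={C}  "ca"
  [0..2]={B}  "aca"

S ∉ T[0,2] ⇒ NO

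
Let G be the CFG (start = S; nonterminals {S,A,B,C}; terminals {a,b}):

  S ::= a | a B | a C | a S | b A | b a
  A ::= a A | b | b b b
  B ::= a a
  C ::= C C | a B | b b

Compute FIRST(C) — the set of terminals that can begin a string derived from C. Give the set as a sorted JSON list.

FIRST iteration:
[1]
  A via A→a A: +{a}
  A via A→b: +{b}
  B via B→a a: +{a}
  C via C→a B: +{a}
  C via C→b b: +{b}
  S via S→a: +{a}
  S via S→b A: +{b}
  FIRST(S)={a,b}  FIRST(A)={a,b}  FIRST(B)={a}  FIRST(C)={a,b}
[2] (stable)
  FIRST(S)={a,b}  FIRST(A)={a,b}  FIRST(B)={a}  FIRST(C)={a,b}

FIRST(C) = ["a", "b"]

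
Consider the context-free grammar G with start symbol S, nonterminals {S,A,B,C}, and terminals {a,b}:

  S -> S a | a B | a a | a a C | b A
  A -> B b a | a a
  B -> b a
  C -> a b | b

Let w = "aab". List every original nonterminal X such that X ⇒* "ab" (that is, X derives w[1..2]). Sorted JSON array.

CNF form of G:
  S -> S T1 | T0 A | T1 B | T1 T1 | T1 X3
  A -> B X2 | T1 T1
  B -> T0 T1
  C -> T1 T0 | b
  T0 -> b
  T1 -> a
  X2 -> T0 T1
  X3 -> T1 C

CYK fill — only the sub-triangle for w[1..2]:
  [1..1]={T1}  "a"  orig:{}
  [2..2]={C,T0}  "b"  orig:{C}
  [1..2]={C,X3}  "ab"  orig:{C}

Original NTs in T[1,2] deriving "ab": ["C"]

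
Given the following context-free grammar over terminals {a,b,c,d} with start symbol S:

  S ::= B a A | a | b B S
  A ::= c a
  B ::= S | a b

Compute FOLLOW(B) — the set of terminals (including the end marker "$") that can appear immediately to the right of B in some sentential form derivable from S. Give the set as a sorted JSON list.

FIRST iteration:
iter 1:
  A via A→c a: +{c}
  B via B→a b: +{a}
  S via S→B a A: +{a}
  S via S→b B S: +{b}
  FIRST(S)={a,b}  FIRST(A)={c}  FIRST(B)={a}
iter 2:
  B via B→S: +{b}
  FIRST(S)={a,b}  FIRST(A)={c}  FIRST(B)={a,b}
iter 3: (no change)
  FIRST(S)={a,b}  FIRST(A)={c}  FIRST(B)={a,b}

FOLLOW iteration:
initialize: $ ∈ FOLLOW(S)
pass 1:
  S→B a A: FOLLOW(B) ⊇ FIRST(a) = {a}; new: +{a}
  S→B a A: FOLLOW(A) ⊇ FOLLOW(S) ⊇ {$}; new: +{$}
  S→b B S: FOLLOW(B) ⊇ FIRST(S) = {a,b}; new: +{b}
  S: {$}  A: {$}  B: {a,b}
pass 2:
  B→S: FOLLOW(S) ⊇ FOLLOW(B) ⊇ {a,b}; new: +{a,b}
  S→B a A: FOLLOW(A) ⊇ FOLLOW(S) ⊇ {$,a,b}; new: +{a,b}
  S: {$,a,b}  A: {$,a,b}  B: {a,b}
pass 3: (no change)
  S: {$,a,b}  A: {$,a,b}  B: {a,b}

FOLLOW(B) = ["a", "b"]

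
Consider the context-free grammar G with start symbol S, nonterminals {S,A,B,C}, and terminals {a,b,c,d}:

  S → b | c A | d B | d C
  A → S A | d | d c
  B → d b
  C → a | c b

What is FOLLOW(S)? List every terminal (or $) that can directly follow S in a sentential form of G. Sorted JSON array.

FIRST sets, iterate to fixpoint:
[1]
  A via A→d: +{d}
  B via B→d b: +{d}
  C via C→a: +{a}
  C via C→c b: +{c}
  S via S→b: +{b}
  S via S→c A: +{c}
  S via S→d B: +{d}
  FIRST(S)={b,c,d}  FIRST(A)={d}  FIRST(B)={d}  FIRST(C)={a,c}
[2]
  A via A→S A: +{b,c}
  FIRST(S)={b,c,d}  FIRST(A)={b,c,d}  FIRST(B)={d}  FIRST(C)={a,c}
[3] (no change)
  FIRST(S)={b,c,d}  FIRST(A)={b,c,d}  FIRST(B)={d}  FIRST(C)={a,c}

Compute FOLLOW by fixpoint:
initialize: $ ∈ FOLLOW(S)
pass 1:
  A→S A: FOLLOW(S) ⊇ FIRST(A) = {b,c,d}; new: +{b,c,d}
  S→c A: FOLLOW(A) ⊇ FOLLOW(S) ⊇ {$,b,c,d}; new: +{$,b,c,d}
  S→d B: FOLLOW(B) ⊇ FOLLOW(S) ⊇ {$,b,c,d}; new: +{$,b,c,d}
  S→d C: FOLLOW(C) ⊇ FOLLOW(S) ⊇ {$,b,c,d}; new: +{$,b,c,d}
  S: {$,b,c,d}  A: {$,b,c,d}  B: {$,b,c,d}  C: {$,b,c,d}
pass 2: (no change)
  S: {$,b,c,d}  A: {$,b,c,d}  B: {$,b,c,d}  C: {$,b,c,d}

FOLLOW(S) = ["$", "b", "c", "d"]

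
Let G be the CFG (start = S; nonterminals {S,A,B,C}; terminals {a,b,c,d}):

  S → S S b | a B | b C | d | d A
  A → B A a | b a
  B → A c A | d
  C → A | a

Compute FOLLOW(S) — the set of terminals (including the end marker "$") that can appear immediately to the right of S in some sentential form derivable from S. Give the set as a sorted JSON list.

FIRST sets, iterate to fixpoint:
pass 1:
  A via A→b a: +{b}
  B via B→A c A: +{b}
  B via B→d: +{d}
  C via C→A: +{b}
  C via C→a: +{a}
  S via S→a B: +{a}
  S via S→b C: +{b}
  S via S→d: +{d}
  S: {a,b,d}  A: {b}  B: {b,d}  C: {a,b}
pass 2:
  A via A→B A a: +{d}
  C via C→A: +{d}
  S: {a,b,d}  A: {b,d}  B: {b,d}  C: {a,b,d}
pass 3: — fixpoint
  S: {a,b,d}  A: {b,d}  B: {b,d}  C: {a,b,d}

Compute FOLLOW by fixpoint:
FOLLOW(S) := {$}
[1]
  A→B A a: FOLLOW(B) ⊇ FIRST(A) = {b,d}; new: +{b,d}
  A→B A a: FOLLOW(A) ⊇ FIRST(a) = {a}; new: +{a}
  B→A c A: FOLLOW(A) ⊇ FIRST(c) = {c}; new: +{c}
  B→A c A: FOLLOW(A) ⊇ FOLLOW(B) ⊇ {b,d}; new: +{b,d}
  S→S S b: FOLLOW(S) ⊇ FIRST(S) = {a,b,d}; new: +{a,b,d}
  S→a B: FOLLOW(B) ⊇ FOLLOW(S) ⊇ {$,a,b,d}; new: +{$,a}
  S→b C: FOLLOW(C) ⊇ FOLLOW(S) ⊇ {$,a,b,d}; new: +{$,a,b,d}
  S→d A: FOLLOW(A) ⊇ FOLLOW(S) ⊇ {$,a,b,d}; new: +{$}
  S: {$,a,b,d}  A: {$,a,b,c,d}  B: {$,a,b,d}  C: {$,a,b,d}
[2] — fixpoint
  S: {$,a,b,d}  A: {$,a,b,c,d}  B: {$,a,b,d}  C: {$,a,b,d}

FOLLOW(S) = ["$", "a", "b", "d"]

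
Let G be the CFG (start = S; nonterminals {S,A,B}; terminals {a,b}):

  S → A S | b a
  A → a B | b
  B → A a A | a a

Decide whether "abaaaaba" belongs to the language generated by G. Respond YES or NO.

CNF form of G:
  S -> A S | T1 T0
  A -> T0 B | b
  B -> A X2 | T0 T0
  T0 -> a
  T1 -> b
  X2 -> T0 A

Fill CYK table bottom-up:
  cell(0,0) a: {T0}  orig:{}
  cell(1,1) b: {A,T1}  orig:{A}
  cell(2,2) a: {T0}  orig:{}
  cell(3,3) a: {T0}  orig:{}
  cell(4,4) a: {T0}  orig:{}
  cell(5,5) a: {T0}  orig:{}
  cell(6,6) b: {A,T1}  orig:{A}
  cell(7,7) a: {T0}  orig:{}
  cell(0,1) ab: {X2}  orig:{}
  cell(1,2) ba: {S}
  cell(2,3) aa: {B}
  cell(3,4) aa: {B}
  cell(4,5) aa: {B}
  cell(5,6) ab: {X2}  orig:{}
  cell(6,7) ba: {S}
  cell(0,2) aba: ∅
  cell(1,3) baa: ∅
  cell(2,4) aaa: {A}
  cell(3,5) aaa: {A}
  cell(4,6) aab: ∅
  cell(5,7) aba: ∅
  cell(0,3) abaa: ∅
  cell(1,4) baaa: ∅
  cell(2,5) aaaa: {X2}  orig:{}
  cell(3,6) aaab: ∅
  cell(4,7) aaba: ∅
  cell(0,4) abaaa: ∅
  cell(1,5) baaaa: {B}
  cell(2,6) aaaab: {B}
  cell(3,7) aaaba: {S}
  cell(0,5) abaaaa: {A}
  cell(1,6) baaaab: ∅
  cell(2,7) aaaaba: ∅
  cell(0,6) abaaaab: ∅
  cell(1,7) baaaaba: ∅
  cell(0,7) abaaaaba: {S}

S ∈ T[0,7] ⇒ YES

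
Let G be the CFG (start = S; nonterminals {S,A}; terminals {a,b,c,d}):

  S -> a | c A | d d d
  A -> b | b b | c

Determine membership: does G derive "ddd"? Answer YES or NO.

CNF form of G:
  S -> T1 A | T2 X3 | a
  A -> T0 T0 | b | c
  T0 -> b
  T1 -> c
  T2 -> d
  X3 -> T2 T2

CYK table (by increasing span):
  T[0,0] 'd' = {T2}  orig:{}
  T[1,1] 'd' = {T2}  orig:{}
  T[2,2] 'd' = {T2}  orig:{}
  T[0,1] 'dd' = {X3}  orig:{}
  T[1,2] 'dd' = {X3}  orig:{}
  T[0,2] 'ddd' = {S}

S ∈ T[0,2] ⇒ YES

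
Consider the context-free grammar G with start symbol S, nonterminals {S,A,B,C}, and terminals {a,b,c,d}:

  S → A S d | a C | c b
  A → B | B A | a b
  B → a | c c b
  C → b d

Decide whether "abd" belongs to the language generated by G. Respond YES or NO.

Convert to CNF:
  S -> A X6 | T0 C | T2 T1
  A -> B A | T0 T1 | T2 X4 | a
  B -> T2 X5 | a
  C -> T1 T3
  T0 -> a
  T1 -> b
  T2 -> c
  T3 -> d
  X4 -> T2 T1
  X5 -> T2 T1
  X6 -> S T3

CYK table (by increasing span):
  [0..0]={A,B,T0}  "a"  orig:{A,B}
  [1..1]={T1}  "b"  orig:{}
  [2..2]={T3}  "d"  orig:{}
  [0..1]={A}  "ab"
  [1..2]={C}  "bd"
  [0..2]={S}  "abd"

S ∈ T[0,2] ⇒ YES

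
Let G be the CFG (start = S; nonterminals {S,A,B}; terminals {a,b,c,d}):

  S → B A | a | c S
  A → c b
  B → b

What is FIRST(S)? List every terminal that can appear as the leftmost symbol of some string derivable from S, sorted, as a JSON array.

Compute FIRST by fixpoint:
round 1:
  A via A→c b: +{c}
  B via B→b: +{b}
  S via S→B A: +{b}
  S via S→a: +{a}
  S via S→c S: +{c}
  S: {a,b,c}  A: {c}  B: {b}
round 2: done
  S: {a,b,c}  A: {c}  B: {b}

FIRST(S) = ["a", "b", "c"]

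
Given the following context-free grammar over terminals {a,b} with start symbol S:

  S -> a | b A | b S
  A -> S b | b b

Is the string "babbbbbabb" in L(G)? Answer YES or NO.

Convert to CNF:
  S -> T0 A | T0 S | a
  A -> S T0 | T0 T0
  T0 -> b

CYK table (by increasing span):
  [0..0]={T0}  "b"  orig:{}
  [1..1]={S}  "a"
  [2..2]={T0}  "b"  orig:{}
  [3..3]={T0}  "b"  orig:{}
  [4..4]={T0}  "b"  orig:{}
  [5..5]={T0}  "b"  orig:{}
  [6..6]={T0}  "b"  orig:{}
  [7..7]={S}  "a"
  [8..8]={T0}  "b"  orig:{}
  [9..9]={T0}  "b"  orig:{}
  [0..1]={S}  "ba"
  [1..2]={A}  "ab"
  [2..3]={A}  "bb"
  [3..4]={A}  "bb"
  [4..5]={A}  "bb"
  [5..6]={A}  "bb"
  [6..7]={S}  "ba"
  [7..8]={A}  "ab"
  [8..9]={A}  "bb"
  [0..2]={A,S}  "bab"
  [1..3]=∅  "abb"
  [2..4]={S}  "bbb"
  [3..5]={S}  "bbb"
  [4..6]={S}  "bbb"
  [5..7]={S}  "bba"
  [6..8]={A,S}  "bab"
  [7..9]=∅  "abb"
  [0..3]={A}  "babb"
  [1..4]=∅  "abbb"
  [2..5]={A,S}  "bbbb"
  [3..6]={A,S}  "bbbb"
  [4..7]={S}  "bbba"
  [5..8]={A,S}  "bbab"
  [6..9]={A}  "babb"
  [0..4]=∅  "babbb"
  [1..5]=∅  "abbbb"
  [2..6]={A,S}  "bbbbb"
  [3..7]={S}  "bbbba"
  [4..8]={A,S}  "bbbab"
  [5..9]={A,S}  "bbabb"
  [0..5]=∅  "babbbb"
  [1..6]=∅  "abbbbb"
  [2..7]={S}  "bbbbba"
  [3..8]={A,S}  "bbbbab"
  [4..9]={A,S}  "bbbabb"
  [0..6]=∅  "babbbbb"
  [1..7]=∅  "abbbbba"
  [2..8]={A,S}  "bbbbbab"
  [3..9]={A,S}  "bbbbabb"
  [0..7]=∅  "babbbbba"
  [1..8]=∅  "abbbbbab"
  [2..9]={A,S}  "bbbbbabb"
  [0..8]=∅  "babbbbbab"
  [1..9]=∅  "abbbbbabb"
  [0..9]=∅  "babbbbbabb"

S ∉ T[0,9] ⇒ NO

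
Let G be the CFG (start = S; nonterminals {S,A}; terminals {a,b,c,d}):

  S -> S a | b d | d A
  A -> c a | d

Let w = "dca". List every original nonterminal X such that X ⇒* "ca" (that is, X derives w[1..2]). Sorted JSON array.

CNF form of G:
  S -> S T1 | T2 T3 | T3 A
  A -> T0 T1 | d
  T0 -> c
  T1 -> a
  T2 -> b
  T3 -> d

CYK table (by increasing span), restricted to cells inside w[1..2]:
  cell(1,1) c: {T0}  orig:{}
  cell(2,2) a: {T1}  orig:{}
  cell(1,2) ca: {A}

Original NTs in T[1,2] deriving "ca": ["A"]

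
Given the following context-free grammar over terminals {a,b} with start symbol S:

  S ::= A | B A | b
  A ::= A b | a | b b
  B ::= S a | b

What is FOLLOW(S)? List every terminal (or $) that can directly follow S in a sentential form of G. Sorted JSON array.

Compute FIRST by fixpoint:
round 1:
  A via A→a: +{a}
  A via A→b b: +{b}
  B via B→b: +{b}
  S via S→A: +{a,b}
  FIRST(S)={a,b}  FIRST(A)={a,b}  FIRST(B)={b}
round 2:
  B via B→S a: +{a}
  FIRST(S)={a,b}  FIRST(A)={a,b}  FIRST(B)={a,b}
round 3: (no change)
  FIRST(S)={a,b}  FIRST(A)={a,b}  FIRST(B)={a,b}

Compute FOLLOW by fixpoint:
seed FOLLOW(S) with $
round 1:
  A→A b: FOLLOW(A) ⊇ FIRST(b) = {b}; new: +{b}
  B→S a: FOLLOW(S) ⊇ FIRST(a) = {a}; new: +{a}
  S→A: FOLLOW(A) ⊇ FOLLOW(S) ⊇ {$,a}; new: +{$,a}
  S→B A: FOLLOW(B) ⊇ FIRST(A) = {a,b}; new: +{a,b}
  FOLLOW(S)={$,a}  FOLLOW(A)={$,a,b}  FOLLOW(B)={a,b}
round 2: — fixpoint
  FOLLOW(S)={$,a}  FOLLOW(A)={$,a,b}  FOLLOW(B)={a,b}

FOLLOW(S) = ["$", "a"]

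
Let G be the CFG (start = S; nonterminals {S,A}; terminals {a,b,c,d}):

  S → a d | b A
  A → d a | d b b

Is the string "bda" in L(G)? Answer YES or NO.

CNF form of G:
  S -> T1 T0 | T2 A
  A -> T0 T1 | T0 X3
  T0 -> d
  T1 -> a
  T2 -> b
  X3 -> T2 T2

CYK table (by increasing span):
  T[0,0] 'b' = {T2}  orig:{}
  T[1,1] 'd' = {T0}  orig:{}
  T[2,2] 'a' = {T1}  orig:{}
  T[0,1] 'bd' = ∅
  T[1,2] 'da' = {A}
  T[0,2] 'bda' = {S}

S ∈ T[0,2] ⇒ YES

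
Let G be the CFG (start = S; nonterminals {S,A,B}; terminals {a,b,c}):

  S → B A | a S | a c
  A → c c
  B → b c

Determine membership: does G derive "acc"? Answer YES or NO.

CNF form of G:
  S -> B A | T2 S | T2 T0
  A -> T0 T0
  B -> T1 T0
  T0 -> c
  T1 -> b
  T2 -> a

CYK table (by increasing span):
  T[0,0] 'a' = {T2}  orig:{}
  T[1,1] 'c' = {T0}  orig:{}
  T[2,2] 'c' = {T0}  orig:{}
  T[0,1] 'ac' = {S}
  T[1,2] 'cc' = {A}
  T[0,2] 'acc' = ∅

S ∉ T[0,2] ⇒ NO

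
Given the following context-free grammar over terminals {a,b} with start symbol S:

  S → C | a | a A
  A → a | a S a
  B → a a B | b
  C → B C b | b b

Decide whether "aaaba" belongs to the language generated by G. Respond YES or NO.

CNF form of G:
  S -> B X5 | T0 A | T1 T1 | a
  A -> T0 X2 | a
  B -> T0 X3 | b
  C -> B X4 | T1 T1
  T0 -> a
  T1 -> b
  X2 -> S T0
  X3 -> T0 B
  X4 -> C T1
  X5 -> C T1

Fill CYK table bottom-up:
  [0..0]={A,S,T0}  "a"  orig:{A,S}
  [1..1]={A,S,T0}  "a"  orig:{A,S}
  [2..2]={A,S,T0}  "a"  orig:{A,S}
  [3..3]={B,T1}  "b"  orig:{B}
  [4..4]={A,S,T0}  "a"  orig:{A,S}
  [0..1]={S,X2}  "aa"  orig:{S}
  [1..2]={S,X2}  "aa"  orig:{S}
  [2..3]={X3}  "ab"  orig:{}
  [3..4]=∅  "ba"
  [0..2]={A,X2}  "aaa"  orig:{A}
  [1..3]={B}  "aab"
  [2..4]=∅  "aba"
  [0..3]={X3}  "aaab"  orig:{}
  [1..4]=∅  "aaba"
  [0..4]=∅  "aaaba"

S ∉ T[0,4] ⇒ NO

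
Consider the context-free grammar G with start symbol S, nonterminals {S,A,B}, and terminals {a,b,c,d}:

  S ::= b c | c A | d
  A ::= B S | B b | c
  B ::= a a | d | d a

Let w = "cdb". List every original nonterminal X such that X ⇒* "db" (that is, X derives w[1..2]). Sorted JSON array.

Convert to CNF:
  S -> T0 T3 | T3 A | d
  A -> B S | B T0 | c
  B -> T1 T1 | T2 T1 | d
  T0 -> b
  T1 -> a
  T2 -> d
  T3 -> c

CYK fill (cells [i..j] with 1 ≤ i ≤ j ≤ 2 only):
  cell(1,1) d: {B,S,T2}  orig:{B,S}
  cell(2,2) b: {T0}  orig:{}
  cell(1,2) db: {A}

Original NTs in T[1,2] deriving "db": ["A"]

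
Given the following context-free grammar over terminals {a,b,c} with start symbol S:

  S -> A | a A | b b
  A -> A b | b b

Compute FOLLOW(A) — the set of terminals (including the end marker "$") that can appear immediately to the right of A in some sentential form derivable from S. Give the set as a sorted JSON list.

Compute FIRST by fixpoint:
round 1:
  A via A→b b: +{b}
  S via S→A: +{b}
  S via S→a A: +{a}
  FIRST[S]={a,b}  FIRST[A]={b}
round 2: (no change)
  FIRST[S]={a,b}  FIRST[A]={b}

Compute FOLLOW by fixpoint:
seed FOLLOW(S) with $
pass 1:
  A→A b: FOLLOW(A) ⊇ FIRST(b) = {b}; new: +{b}
  S→A: FOLLOW(A) ⊇ FOLLOW(S) ⊇ {$}; new: +{$}
  FOLLOW(S)={$}  FOLLOW(A)={$,b}
pass 2: done
  FOLLOW(S)={$}  FOLLOW(A)={$,b}

FOLLOW(A) = ["$", "b"]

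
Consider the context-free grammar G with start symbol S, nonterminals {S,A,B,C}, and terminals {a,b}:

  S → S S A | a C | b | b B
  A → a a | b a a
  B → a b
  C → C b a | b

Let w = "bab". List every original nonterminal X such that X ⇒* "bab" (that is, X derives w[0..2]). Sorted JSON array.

Convert to CNF:
  S -> S X4 | T0 C | T1 B | b
  A -> T0 T0 | T1 X2
  B -> T0 T1
  C -> C X3 | b
  T0 -> a
  T1 -> b
  X2 -> T0 T0
  X3 -> T1 T0
  X4 -> S A

CYK fill — only the sub-triangle for w[0..2]:
  T[0,0] 'b' = {C,S,T1}  orig:{C,S}
  T[1,1] 'a' = {T0}  orig:{}
  T[2,2] 'b' = {C,S,T1}  orig:{C,S}
  T[0,1] 'ba' = {X3}  orig:{}
  T[1,2] 'ab' = {B,S}
  T[0,2] 'bab' = {S}

Original NTs in T[0,2] deriving "bab": ["S"]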